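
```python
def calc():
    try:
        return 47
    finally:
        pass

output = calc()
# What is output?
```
47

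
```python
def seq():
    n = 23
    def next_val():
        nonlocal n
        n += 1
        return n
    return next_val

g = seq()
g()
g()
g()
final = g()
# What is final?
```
27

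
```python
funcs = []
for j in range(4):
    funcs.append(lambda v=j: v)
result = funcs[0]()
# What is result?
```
0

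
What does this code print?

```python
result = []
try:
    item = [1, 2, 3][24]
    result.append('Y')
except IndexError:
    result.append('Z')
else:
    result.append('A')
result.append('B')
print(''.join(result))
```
ZB

else block skipped when exception is caught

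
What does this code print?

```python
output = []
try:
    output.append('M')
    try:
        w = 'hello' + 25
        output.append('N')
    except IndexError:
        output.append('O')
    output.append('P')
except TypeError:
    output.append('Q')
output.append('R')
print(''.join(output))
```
MQR

Inner handler doesn't match, propagates to outer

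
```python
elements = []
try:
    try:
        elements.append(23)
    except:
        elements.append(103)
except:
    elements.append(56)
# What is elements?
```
[23]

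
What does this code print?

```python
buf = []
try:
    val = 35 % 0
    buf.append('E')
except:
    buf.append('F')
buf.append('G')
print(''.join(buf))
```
FG

Exception raised in try, caught by bare except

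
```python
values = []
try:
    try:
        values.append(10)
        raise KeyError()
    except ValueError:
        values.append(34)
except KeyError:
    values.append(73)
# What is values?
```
[10, 73]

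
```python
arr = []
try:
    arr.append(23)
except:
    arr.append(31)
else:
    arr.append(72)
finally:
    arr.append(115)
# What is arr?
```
[23, 72, 115]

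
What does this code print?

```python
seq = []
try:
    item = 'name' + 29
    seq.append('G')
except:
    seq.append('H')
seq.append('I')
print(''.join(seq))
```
HI

Exception raised in try, caught by bare except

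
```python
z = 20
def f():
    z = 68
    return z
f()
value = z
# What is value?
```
20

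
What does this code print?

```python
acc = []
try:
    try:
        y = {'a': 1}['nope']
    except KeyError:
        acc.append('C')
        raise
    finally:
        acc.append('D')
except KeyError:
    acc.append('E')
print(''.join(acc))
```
CDE

finally runs before re-raised exception propagates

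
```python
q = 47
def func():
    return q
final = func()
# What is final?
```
47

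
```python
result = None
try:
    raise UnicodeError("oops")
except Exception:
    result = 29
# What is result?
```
29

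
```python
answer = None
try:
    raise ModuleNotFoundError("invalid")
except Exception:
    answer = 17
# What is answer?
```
17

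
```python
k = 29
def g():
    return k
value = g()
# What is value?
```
29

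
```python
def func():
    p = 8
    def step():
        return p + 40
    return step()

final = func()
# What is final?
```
48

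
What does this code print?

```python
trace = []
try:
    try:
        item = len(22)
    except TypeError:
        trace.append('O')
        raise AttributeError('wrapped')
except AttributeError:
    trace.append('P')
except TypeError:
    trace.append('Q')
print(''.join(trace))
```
OP

New AttributeError raised, caught by outer AttributeError handler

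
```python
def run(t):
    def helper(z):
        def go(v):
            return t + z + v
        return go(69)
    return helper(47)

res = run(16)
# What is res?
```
132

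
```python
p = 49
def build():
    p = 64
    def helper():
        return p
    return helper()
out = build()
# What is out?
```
64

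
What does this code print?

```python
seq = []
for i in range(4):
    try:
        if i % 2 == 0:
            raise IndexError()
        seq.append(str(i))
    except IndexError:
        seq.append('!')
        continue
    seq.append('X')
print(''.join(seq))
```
!1X!3X

continue in except skips rest of loop body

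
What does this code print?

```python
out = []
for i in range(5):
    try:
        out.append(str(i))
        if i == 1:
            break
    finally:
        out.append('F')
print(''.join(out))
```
0F1F

finally runs even when breaking out of loop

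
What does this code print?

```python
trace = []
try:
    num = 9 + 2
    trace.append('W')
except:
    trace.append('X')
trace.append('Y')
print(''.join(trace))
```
WY

No exception, try block completes normally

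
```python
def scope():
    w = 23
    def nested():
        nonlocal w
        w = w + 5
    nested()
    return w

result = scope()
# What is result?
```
28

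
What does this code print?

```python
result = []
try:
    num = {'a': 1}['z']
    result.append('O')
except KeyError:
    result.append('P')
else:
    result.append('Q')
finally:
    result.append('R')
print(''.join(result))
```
PR

Exception: except runs, else skipped, finally runs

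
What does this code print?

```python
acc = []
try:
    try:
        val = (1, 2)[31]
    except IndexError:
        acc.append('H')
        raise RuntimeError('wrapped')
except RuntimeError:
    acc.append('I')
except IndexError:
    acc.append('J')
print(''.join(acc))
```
HI

New RuntimeError raised, caught by outer RuntimeError handler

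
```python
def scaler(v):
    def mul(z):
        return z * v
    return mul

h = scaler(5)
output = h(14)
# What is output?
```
70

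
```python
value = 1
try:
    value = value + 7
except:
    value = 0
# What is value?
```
8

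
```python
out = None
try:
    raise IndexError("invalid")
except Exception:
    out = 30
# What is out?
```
30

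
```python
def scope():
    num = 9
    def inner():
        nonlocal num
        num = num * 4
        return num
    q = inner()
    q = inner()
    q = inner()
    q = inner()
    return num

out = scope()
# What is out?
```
2304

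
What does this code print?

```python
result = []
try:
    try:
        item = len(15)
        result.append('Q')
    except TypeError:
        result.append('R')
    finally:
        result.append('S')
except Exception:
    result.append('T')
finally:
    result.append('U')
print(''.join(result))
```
RSU

Both finally blocks run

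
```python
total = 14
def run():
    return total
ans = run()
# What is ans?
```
14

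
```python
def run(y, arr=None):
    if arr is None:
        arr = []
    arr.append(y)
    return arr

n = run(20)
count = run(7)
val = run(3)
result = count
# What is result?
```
[7]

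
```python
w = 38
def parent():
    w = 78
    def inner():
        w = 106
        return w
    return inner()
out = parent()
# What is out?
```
106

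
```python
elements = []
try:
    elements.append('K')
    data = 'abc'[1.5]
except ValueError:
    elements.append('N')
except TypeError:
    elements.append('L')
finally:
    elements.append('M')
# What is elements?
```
['K', 'L', 'M']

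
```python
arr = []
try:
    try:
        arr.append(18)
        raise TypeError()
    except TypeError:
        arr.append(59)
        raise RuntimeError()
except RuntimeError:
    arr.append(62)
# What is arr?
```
[18, 59, 62]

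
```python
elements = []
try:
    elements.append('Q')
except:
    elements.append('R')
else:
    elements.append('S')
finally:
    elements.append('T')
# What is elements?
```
['Q', 'S', 'T']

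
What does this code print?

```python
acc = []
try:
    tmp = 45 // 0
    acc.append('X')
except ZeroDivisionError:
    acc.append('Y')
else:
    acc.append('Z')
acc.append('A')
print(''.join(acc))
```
YA

else block skipped when exception is caught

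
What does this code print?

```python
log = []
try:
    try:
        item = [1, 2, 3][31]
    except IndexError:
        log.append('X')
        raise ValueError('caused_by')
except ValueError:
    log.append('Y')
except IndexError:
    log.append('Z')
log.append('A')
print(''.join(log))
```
XYA

ValueError raised and caught, original IndexError not re-raised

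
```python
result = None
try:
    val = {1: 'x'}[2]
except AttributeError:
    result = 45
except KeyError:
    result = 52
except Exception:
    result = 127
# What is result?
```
52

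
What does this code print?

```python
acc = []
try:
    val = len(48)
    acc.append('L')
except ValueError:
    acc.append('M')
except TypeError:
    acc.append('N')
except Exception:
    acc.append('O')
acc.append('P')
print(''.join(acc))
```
NP

TypeError matches before generic Exception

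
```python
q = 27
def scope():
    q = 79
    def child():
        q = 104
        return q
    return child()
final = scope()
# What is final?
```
104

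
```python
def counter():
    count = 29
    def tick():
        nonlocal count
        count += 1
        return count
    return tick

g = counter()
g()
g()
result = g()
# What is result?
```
32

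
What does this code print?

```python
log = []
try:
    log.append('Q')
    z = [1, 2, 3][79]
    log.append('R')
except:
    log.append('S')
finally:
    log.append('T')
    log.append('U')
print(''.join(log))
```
QSTU

Code before exception runs, then except, then all of finally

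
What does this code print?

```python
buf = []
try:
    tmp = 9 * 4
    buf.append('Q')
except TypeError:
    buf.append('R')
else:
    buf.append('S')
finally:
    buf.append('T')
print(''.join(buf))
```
QST

else runs before finally when no exception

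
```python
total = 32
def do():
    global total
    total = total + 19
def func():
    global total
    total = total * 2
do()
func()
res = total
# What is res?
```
102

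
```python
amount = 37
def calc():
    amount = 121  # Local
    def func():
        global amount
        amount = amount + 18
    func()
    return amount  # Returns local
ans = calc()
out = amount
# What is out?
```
55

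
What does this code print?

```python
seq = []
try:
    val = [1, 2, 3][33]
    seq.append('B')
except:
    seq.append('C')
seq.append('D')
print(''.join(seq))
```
CD

Exception raised in try, caught by bare except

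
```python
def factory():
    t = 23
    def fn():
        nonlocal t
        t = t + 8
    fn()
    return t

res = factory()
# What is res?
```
31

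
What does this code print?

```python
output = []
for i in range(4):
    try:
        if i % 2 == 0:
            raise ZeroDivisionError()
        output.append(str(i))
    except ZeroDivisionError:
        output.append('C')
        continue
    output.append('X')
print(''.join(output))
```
C1XC3X

continue in except skips rest of loop body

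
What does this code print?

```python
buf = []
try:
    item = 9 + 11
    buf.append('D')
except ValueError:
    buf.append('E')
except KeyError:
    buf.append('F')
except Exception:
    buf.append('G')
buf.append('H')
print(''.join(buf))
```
DH

No exception, try block completes normally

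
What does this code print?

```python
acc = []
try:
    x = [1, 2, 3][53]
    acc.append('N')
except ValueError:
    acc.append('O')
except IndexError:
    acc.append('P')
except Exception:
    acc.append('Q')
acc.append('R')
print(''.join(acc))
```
PR

IndexError matches before generic Exception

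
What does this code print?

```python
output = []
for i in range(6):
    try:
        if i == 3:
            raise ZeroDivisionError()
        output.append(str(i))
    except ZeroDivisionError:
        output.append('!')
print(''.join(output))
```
012!45

Exception on i=3 caught, loop continues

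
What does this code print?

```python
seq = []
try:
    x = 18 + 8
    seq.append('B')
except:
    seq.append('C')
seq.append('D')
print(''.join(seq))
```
BD

No exception, try block completes normally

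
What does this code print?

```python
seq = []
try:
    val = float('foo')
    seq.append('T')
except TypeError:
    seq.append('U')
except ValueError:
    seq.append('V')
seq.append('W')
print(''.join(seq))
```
VW

ValueError is caught by its specific handler, not TypeError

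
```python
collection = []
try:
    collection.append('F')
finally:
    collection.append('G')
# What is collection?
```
['F', 'G']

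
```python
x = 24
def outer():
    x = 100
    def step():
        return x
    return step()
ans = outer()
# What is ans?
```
100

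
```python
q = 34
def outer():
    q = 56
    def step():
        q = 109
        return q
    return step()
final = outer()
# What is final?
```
109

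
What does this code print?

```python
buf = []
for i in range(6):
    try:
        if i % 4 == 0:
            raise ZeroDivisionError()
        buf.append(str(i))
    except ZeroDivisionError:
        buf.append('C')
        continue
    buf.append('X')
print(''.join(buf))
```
C1X2X3XC5X

continue in except skips rest of loop body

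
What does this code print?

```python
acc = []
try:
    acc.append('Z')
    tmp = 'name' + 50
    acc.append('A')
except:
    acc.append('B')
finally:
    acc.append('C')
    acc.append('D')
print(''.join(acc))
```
ZBCD

Code before exception runs, then except, then all of finally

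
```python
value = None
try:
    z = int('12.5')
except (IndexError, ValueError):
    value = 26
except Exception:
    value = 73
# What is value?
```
26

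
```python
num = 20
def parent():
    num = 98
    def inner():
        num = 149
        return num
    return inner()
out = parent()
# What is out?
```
149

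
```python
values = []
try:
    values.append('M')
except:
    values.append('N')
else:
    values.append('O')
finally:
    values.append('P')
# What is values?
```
['M', 'O', 'P']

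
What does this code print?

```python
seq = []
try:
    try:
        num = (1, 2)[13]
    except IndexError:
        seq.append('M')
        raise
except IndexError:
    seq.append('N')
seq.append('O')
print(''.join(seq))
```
MNO

raise without argument re-raises current exception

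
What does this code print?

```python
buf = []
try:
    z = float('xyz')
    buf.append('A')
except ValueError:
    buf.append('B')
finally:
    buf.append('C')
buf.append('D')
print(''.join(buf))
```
BCD

finally always runs, even after exception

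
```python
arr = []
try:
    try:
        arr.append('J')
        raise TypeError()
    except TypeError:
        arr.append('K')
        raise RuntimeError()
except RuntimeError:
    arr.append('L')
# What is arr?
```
['J', 'K', 'L']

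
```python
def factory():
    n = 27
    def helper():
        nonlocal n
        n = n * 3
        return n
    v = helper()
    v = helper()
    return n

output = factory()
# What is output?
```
243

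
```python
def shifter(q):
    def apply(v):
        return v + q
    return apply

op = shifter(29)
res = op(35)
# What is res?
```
64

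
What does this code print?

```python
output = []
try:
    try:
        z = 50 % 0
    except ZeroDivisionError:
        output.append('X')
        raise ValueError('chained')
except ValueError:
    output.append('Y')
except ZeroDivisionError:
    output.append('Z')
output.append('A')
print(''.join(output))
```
XYA

ValueError raised and caught, original ZeroDivisionError not re-raised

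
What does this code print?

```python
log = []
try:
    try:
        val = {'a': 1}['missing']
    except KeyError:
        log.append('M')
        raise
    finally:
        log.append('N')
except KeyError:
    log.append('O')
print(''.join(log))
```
MNO

finally runs before re-raised exception propagates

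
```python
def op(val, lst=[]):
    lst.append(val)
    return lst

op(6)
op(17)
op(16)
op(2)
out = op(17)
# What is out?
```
[6, 17, 16, 2, 17]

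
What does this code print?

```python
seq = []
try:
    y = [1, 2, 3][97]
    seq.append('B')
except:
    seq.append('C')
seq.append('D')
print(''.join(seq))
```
CD

Exception raised in try, caught by bare except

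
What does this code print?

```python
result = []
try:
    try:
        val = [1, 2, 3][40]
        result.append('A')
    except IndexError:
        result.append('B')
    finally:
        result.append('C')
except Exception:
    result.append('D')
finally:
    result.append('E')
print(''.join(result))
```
BCE

Both finally blocks run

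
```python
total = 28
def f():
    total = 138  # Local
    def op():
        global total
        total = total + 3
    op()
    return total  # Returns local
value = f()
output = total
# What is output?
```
31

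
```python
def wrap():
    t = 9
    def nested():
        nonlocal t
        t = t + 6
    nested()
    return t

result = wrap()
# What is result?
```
15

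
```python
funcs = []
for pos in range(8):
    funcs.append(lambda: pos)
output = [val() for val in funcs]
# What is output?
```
[7, 7, 7, 7, 7, 7, 7, 7]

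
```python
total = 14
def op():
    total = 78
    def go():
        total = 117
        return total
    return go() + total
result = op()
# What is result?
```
195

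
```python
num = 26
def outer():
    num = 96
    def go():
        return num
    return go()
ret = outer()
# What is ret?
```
96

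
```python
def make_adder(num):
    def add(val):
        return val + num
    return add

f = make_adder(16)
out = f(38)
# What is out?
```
54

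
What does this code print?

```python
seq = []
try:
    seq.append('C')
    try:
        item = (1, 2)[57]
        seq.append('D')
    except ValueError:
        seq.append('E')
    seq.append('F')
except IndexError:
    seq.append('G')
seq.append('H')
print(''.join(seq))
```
CGH

Inner handler doesn't match, propagates to outer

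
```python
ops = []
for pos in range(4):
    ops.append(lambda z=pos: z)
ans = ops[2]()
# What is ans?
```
2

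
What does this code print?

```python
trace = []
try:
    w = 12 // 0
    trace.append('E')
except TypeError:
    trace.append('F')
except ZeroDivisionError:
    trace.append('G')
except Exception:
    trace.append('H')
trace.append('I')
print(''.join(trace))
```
GI

ZeroDivisionError matches before generic Exception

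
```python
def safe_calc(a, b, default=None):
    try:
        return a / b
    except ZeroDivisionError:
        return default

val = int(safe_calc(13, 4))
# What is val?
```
3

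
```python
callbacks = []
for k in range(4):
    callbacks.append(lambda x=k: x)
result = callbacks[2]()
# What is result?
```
2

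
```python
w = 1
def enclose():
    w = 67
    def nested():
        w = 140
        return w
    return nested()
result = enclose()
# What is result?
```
140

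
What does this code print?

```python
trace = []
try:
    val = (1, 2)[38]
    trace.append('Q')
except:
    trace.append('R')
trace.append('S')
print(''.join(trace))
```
RS

Exception raised in try, caught by bare except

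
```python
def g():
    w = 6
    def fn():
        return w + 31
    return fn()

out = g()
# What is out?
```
37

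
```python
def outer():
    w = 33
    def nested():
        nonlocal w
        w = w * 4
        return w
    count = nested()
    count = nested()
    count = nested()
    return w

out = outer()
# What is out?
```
2112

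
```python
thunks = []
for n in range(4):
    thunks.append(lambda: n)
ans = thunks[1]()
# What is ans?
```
3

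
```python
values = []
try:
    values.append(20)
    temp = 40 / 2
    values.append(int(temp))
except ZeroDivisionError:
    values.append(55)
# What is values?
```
[20, 20]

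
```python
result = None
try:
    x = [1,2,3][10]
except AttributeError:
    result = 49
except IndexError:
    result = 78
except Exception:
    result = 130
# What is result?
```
78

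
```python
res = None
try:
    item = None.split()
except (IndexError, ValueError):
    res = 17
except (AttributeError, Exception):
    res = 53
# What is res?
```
53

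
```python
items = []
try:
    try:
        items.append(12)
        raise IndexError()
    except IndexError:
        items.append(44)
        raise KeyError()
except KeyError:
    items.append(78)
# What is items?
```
[12, 44, 78]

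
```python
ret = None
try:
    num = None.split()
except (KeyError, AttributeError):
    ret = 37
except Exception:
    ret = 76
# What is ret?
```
37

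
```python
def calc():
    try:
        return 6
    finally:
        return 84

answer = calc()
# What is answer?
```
84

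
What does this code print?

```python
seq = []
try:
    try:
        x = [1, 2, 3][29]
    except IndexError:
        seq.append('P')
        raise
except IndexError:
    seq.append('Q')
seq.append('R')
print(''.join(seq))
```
PQR

raise without argument re-raises current exception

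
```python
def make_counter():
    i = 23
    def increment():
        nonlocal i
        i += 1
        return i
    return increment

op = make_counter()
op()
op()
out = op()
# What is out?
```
26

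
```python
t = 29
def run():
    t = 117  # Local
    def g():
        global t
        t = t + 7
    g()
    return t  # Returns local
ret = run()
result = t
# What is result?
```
36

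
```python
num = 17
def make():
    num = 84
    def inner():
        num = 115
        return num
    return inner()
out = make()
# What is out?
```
115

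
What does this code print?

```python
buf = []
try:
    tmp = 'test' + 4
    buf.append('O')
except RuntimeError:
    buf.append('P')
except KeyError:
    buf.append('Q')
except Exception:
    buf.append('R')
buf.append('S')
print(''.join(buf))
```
RS

TypeError not specifically caught, falls to Exception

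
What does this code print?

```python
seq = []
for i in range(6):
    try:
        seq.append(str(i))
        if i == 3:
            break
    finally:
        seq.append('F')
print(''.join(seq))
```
0F1F2F3F

finally runs even when breaking out of loop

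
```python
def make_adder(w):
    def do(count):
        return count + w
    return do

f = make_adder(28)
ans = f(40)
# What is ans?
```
68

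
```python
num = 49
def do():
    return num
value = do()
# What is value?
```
49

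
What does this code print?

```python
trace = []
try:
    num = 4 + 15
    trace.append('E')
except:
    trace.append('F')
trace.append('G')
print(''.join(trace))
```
EG

No exception, try block completes normally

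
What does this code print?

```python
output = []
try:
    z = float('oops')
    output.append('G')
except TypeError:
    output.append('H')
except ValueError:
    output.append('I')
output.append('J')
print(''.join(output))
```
IJ

ValueError is caught by its specific handler, not TypeError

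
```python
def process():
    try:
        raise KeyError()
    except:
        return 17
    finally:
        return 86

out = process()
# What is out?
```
86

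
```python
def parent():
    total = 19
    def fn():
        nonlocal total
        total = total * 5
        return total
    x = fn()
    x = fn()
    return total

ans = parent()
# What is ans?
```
475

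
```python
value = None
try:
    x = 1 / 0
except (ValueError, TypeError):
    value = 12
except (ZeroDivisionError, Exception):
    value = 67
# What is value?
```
67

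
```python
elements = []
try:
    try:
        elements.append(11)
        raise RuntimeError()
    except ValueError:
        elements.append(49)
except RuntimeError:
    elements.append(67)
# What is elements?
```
[11, 67]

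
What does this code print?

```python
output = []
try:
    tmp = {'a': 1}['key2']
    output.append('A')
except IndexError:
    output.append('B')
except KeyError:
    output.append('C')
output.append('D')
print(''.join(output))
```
CD

KeyError is caught by its specific handler, not IndexError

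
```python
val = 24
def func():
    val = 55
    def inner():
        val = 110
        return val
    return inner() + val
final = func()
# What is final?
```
165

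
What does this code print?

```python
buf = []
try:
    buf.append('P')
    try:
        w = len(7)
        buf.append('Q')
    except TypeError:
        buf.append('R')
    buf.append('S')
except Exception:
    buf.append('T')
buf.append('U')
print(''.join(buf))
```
PRSU

Inner exception caught by inner handler, outer continues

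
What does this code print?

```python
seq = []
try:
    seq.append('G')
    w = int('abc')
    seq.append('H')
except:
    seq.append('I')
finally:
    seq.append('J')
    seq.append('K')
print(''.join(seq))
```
GIJK

Code before exception runs, then except, then all of finally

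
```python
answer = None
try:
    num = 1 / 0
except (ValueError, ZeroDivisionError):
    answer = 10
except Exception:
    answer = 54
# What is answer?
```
10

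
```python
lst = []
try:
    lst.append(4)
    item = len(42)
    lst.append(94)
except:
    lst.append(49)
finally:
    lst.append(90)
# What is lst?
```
[4, 49, 90]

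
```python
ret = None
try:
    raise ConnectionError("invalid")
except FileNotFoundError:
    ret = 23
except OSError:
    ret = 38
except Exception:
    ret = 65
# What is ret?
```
38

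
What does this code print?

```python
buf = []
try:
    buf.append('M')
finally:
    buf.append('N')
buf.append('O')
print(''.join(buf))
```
MNO

try/finally without except, no exception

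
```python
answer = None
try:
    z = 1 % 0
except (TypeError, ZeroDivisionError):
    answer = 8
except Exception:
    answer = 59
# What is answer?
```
8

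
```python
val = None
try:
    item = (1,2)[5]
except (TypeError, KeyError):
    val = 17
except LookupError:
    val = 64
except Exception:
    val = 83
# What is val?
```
64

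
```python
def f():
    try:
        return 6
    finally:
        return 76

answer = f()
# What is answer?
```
76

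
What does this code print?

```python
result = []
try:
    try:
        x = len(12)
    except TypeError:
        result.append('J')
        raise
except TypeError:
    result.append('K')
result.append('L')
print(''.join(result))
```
JKL

raise without argument re-raises current exception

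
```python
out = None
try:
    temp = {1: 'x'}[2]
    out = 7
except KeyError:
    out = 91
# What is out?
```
91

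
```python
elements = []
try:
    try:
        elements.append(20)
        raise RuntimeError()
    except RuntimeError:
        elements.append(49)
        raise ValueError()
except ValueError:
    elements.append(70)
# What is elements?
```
[20, 49, 70]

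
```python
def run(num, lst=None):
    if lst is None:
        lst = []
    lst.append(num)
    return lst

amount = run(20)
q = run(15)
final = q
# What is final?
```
[15]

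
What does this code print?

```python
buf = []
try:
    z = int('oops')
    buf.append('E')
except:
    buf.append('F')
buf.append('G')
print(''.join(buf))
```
FG

Exception raised in try, caught by bare except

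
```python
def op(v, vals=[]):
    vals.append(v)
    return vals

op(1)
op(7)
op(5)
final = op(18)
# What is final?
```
[1, 7, 5, 18]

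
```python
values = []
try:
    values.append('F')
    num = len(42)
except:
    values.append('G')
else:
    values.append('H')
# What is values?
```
['F', 'G']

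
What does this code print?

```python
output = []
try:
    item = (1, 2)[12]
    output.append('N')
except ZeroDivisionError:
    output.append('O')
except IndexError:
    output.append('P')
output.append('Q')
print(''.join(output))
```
PQ

IndexError is caught by its specific handler, not ZeroDivisionError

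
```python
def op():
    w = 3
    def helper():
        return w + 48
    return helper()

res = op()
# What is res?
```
51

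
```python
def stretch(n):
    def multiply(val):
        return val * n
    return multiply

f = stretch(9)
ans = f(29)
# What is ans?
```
261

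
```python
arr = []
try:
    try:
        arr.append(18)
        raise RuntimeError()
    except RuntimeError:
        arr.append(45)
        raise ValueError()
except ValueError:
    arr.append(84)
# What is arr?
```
[18, 45, 84]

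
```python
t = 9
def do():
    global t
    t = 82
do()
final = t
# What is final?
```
82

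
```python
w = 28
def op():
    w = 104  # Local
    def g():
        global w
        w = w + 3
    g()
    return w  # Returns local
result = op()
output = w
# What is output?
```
31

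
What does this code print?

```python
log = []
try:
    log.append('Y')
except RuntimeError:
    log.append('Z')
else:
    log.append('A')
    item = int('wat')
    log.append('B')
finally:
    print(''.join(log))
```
YA

Try succeeds, else appends 'A', ValueError in else is uncaught, finally prints before exception propagates ('B' never appended)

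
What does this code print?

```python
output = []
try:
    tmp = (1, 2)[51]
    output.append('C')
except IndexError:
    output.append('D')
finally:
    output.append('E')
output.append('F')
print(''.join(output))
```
DEF

finally always runs, even after exception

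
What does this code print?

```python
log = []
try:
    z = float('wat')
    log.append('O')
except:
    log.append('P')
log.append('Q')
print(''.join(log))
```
PQ

Exception raised in try, caught by bare except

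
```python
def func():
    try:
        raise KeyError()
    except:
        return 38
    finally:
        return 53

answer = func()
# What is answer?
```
53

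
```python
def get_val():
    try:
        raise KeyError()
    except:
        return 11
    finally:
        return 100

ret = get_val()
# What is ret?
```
100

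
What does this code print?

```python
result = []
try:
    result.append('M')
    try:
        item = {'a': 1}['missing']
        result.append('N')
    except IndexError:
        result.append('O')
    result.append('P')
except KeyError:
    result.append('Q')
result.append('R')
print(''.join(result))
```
MQR

Inner handler doesn't match, propagates to outer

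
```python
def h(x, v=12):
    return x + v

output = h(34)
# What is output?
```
46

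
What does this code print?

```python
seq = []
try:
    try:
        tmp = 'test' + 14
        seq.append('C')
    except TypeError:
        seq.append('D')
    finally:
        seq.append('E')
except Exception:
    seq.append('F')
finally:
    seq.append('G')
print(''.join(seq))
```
DEG

Both finally blocks run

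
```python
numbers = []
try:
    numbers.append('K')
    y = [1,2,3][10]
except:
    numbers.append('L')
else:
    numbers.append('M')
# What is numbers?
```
['K', 'L']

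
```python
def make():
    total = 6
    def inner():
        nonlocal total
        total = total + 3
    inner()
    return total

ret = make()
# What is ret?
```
9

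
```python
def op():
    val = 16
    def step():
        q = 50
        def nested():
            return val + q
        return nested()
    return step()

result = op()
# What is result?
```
66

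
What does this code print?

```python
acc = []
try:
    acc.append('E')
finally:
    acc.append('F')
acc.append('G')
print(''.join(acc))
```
EFG

try/finally without except, no exception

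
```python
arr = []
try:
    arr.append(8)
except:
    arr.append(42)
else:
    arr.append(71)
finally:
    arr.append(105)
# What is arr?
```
[8, 71, 105]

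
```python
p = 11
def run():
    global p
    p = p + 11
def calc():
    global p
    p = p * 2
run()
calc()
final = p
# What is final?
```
44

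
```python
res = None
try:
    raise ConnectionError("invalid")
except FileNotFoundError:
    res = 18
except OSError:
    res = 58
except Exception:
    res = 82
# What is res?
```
58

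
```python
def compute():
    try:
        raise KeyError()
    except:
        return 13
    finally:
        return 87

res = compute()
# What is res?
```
87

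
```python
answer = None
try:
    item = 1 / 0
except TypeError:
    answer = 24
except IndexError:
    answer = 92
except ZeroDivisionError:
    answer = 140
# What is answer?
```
140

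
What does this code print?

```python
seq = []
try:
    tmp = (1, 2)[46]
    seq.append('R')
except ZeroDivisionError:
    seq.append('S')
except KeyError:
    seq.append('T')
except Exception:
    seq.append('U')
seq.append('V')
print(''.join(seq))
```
UV

IndexError not specifically caught, falls to Exception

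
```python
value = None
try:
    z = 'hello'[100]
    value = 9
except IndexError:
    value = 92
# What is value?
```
92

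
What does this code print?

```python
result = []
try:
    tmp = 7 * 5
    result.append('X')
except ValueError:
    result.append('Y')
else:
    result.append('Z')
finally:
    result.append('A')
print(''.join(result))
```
XZA

else runs before finally when no exception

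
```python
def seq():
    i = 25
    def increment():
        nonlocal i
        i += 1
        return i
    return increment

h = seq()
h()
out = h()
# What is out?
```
27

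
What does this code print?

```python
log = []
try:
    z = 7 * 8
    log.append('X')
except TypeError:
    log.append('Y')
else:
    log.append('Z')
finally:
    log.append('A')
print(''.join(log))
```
XZA

else runs before finally when no exception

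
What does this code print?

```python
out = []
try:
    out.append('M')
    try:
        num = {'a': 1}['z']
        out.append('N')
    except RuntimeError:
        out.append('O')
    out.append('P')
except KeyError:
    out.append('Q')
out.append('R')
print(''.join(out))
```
MQR

Inner handler doesn't match, propagates to outer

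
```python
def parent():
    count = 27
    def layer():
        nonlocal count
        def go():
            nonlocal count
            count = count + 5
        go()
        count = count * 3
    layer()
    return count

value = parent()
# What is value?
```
96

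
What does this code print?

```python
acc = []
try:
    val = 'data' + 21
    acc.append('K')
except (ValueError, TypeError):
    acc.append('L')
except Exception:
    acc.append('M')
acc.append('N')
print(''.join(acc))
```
LN

TypeError matches tuple containing it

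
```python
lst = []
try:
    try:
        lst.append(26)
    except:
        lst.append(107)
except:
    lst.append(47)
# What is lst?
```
[26]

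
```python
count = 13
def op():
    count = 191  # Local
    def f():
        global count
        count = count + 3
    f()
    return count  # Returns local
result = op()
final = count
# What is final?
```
16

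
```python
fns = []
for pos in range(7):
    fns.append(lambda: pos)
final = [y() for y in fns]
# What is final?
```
[6, 6, 6, 6, 6, 6, 6]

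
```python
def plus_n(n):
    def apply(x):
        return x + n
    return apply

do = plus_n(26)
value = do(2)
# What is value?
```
28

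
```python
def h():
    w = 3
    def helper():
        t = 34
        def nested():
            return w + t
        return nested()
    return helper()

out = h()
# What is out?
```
37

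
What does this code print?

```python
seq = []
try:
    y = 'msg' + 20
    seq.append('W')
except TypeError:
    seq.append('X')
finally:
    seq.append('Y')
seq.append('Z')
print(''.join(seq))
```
XYZ

finally always runs, even after exception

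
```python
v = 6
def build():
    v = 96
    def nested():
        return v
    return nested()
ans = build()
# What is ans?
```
96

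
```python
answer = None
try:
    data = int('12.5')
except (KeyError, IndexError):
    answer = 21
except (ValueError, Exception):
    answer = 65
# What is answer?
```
65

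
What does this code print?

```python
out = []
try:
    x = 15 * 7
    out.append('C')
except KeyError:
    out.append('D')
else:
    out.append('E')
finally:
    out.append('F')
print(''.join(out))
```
CEF

else runs before finally when no exception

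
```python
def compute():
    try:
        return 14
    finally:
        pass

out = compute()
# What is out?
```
14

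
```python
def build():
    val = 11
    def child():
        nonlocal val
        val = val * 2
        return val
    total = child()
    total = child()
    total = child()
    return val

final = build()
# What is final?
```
88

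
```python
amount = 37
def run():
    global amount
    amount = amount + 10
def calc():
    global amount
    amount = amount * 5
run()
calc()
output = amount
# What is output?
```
235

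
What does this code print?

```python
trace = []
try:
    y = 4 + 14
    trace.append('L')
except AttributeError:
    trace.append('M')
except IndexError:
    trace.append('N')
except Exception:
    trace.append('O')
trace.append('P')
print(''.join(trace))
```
LP

No exception, try block completes normally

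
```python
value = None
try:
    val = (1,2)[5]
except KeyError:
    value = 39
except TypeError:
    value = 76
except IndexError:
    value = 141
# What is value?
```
141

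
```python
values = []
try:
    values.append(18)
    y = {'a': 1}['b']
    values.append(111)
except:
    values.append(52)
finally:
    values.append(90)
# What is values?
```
[18, 52, 90]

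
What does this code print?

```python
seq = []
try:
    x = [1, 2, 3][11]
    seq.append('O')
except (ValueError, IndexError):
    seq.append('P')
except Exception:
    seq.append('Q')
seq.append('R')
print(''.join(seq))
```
PR

IndexError matches tuple containing it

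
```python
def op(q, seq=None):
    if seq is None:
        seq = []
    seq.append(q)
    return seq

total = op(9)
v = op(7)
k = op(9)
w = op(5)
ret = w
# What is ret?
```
[5]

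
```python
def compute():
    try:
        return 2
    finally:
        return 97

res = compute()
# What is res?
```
97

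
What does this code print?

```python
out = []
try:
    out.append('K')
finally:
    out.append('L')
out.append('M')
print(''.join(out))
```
KLM

try/finally without except, no exception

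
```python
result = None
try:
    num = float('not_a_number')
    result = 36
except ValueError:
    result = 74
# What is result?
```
74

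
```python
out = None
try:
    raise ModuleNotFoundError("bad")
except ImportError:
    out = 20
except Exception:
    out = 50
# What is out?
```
20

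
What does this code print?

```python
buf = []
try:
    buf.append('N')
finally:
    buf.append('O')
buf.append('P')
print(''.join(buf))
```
NOP

try/finally without except, no exception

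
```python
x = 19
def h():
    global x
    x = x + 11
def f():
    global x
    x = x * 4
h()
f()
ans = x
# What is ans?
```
120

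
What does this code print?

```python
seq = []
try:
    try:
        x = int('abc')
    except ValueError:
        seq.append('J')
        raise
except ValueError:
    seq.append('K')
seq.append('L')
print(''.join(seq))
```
JKL

raise without argument re-raises current exception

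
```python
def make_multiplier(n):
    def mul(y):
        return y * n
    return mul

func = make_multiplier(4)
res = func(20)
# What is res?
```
80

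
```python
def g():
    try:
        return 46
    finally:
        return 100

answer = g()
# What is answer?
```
100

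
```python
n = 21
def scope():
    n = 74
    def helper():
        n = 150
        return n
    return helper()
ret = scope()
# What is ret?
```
150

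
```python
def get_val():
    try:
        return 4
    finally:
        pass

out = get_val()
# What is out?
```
4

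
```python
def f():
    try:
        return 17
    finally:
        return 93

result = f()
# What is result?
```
93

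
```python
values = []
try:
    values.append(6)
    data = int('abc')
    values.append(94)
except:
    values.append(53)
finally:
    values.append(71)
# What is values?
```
[6, 53, 71]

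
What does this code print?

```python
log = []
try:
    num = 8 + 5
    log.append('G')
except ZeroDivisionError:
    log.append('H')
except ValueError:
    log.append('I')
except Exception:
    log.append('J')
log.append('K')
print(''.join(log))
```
GK

No exception, try block completes normally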